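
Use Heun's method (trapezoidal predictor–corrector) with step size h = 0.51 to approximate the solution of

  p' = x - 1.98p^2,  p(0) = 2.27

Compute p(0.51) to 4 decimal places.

-4.5462

Heun: k1 = f(x_n, p_n); k2 = f(x_n + h, p_n + h·k1); p_{n+1} = p_n + (h/2)·(k1 + k2).
x=0.000000, p=2.270000:
  k1 = f(0.000000, 2.270000) = -10.202742
  k2 = f(0.510000, -2.933398) = -16.527556
  p ← 2.270000 + (0.51/2)·(-10.202742 + (-16.527556)) = -4.546226
p(0.51) ≈ -4.5462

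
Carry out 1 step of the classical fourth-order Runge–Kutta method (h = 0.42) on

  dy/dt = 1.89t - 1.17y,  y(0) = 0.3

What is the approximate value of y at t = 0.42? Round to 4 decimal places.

RK4: k1 = f(t_n, y_n); k2 = f(t_n + h/2, y_n + (h/2)·k1); k3 = f(t_n + h/2, y_n + (h/2)·k2); k4 = f(t_n + h, y_n + h·k3); y_{n+1} = y_n + (h/6)·(k1 + 2k2 + 2k3 + k4).
t=0.000000, y=0.300000:
  k1 = f(0.000000, 0.300000) = -0.351000
  k2 = f(0.210000, 0.226290) = 0.132141
  k3 = f(0.210000, 0.327750) = 0.013433
  k4 = f(0.420000, 0.305642) = 0.436199
  y ← 0.300000 + (0.42/6)·(k1 + 2k2 + 2k3 + k4) = 0.326344
y(0.42) ≈ 0.3263

0.3263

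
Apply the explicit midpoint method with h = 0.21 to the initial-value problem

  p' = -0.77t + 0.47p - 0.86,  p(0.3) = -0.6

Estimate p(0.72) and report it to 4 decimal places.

-1.3078

Midpoint: k1 = f(t_n, p_n); k2 = f(t_n + h/2, p_n + (h/2)·k1); p_{n+1} = p_n + h·k2.
t=0.300000, p=-0.600000:
  k1 = f(0.300000, -0.600000) = -1.373000
  k2 = f(0.405000, -0.744165) = -1.521608
  p ← -0.600000 + 0.21·(-1.521608) = -0.919538
t=0.510000, p=-0.919538:
  k1 = f(0.510000, -0.919538) = -1.684883
  k2 = f(0.615000, -1.096450) = -1.848882
  p ← -0.919538 + 0.21·(-1.848882) = -1.307803
p(0.72) ≈ -1.3078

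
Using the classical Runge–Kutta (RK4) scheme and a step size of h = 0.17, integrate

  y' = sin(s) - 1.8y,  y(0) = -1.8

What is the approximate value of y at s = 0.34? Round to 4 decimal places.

-0.9290

RK4: k1 = f(s_n, y_n); k2 = f(s_n + h/2, y_n + (h/2)·k1); k3 = f(s_n + h/2, y_n + (h/2)·k2); k4 = f(s_n + h, y_n + h·k3); y_{n+1} = y_n + (h/6)·(k1 + 2k2 + 2k3 + k4).
s=0.000000, y=-1.800000:
  k1 = f(0.000000, -1.800000) = 3.240000
  k2 = f(0.085000, -1.524600) = 2.829178
  k3 = f(0.085000, -1.559520) = 2.892033
  k4 = f(0.170000, -1.308354) = 2.524220
  y ← -1.800000 + (0.17/6)·(k1 + 2k2 + 2k3 + k4) = -1.312478
s=0.170000, y=-1.312478:
  k1 = f(0.170000, -1.312478) = 2.531644
  k2 = f(0.255000, -1.097289) = 2.227365
  k3 = f(0.255000, -1.123152) = 2.273920
  k4 = f(0.340000, -0.925912) = 2.000129
  y ← -1.312478 + (0.17/6)·(k1 + 2k2 + 2k3 + k4) = -0.929005
y(0.34) ≈ -0.9290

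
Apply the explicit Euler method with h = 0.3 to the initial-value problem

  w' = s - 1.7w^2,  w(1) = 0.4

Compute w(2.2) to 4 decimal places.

Euler: w_{n+1} = w_n + h·f(s_n, w_n).
s=1.000000, w=0.400000: f=0.728000 → w ← 0.400000 + 0.3·0.728000 = 0.618400
s=1.300000, w=0.618400: f=0.649888 → w ← 0.618400 + 0.3·0.649888 = 0.813367
s=1.600000, w=0.813367: f=0.475339 → w ← 0.813367 + 0.3·0.475339 = 0.955968
s=1.900000, w=0.955968: f=0.346412 → w ← 0.955968 + 0.3·0.346412 = 1.059892
w(2.2) ≈ 1.0599

1.0599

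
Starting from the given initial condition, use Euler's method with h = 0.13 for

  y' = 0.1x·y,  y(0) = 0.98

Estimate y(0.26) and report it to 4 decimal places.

0.9817

Euler: y_{n+1} = y_n + h·f(x_n, y_n).
x=0.000000, y=0.980000: f=0.000000 → y ← 0.980000 + 0.13·0.000000 = 0.980000
x=0.130000, y=0.980000: f=0.012740 → y ← 0.980000 + 0.13·0.012740 = 0.981656
y(0.26) ≈ 0.9817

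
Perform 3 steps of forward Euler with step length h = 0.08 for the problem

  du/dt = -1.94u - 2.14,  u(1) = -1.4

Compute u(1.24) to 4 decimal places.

Euler: u_{n+1} = u_n + h·f(t_n, u_n).
t=1.000000, u=-1.400000: f=0.576000 → u ← -1.400000 + 0.08·0.576000 = -1.353920
t=1.080000, u=-1.353920: f=0.486605 → u ← -1.353920 + 0.08·0.486605 = -1.314992
t=1.160000, u=-1.314992: f=0.411084 → u ← -1.314992 + 0.08·0.411084 = -1.282105
u(1.24) ≈ -1.2821

-1.2821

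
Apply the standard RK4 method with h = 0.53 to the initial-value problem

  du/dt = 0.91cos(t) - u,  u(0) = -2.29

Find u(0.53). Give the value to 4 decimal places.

-0.9942

RK4: k1 = f(t_n, u_n); k2 = f(t_n + h/2, u_n + (h/2)·k1); k3 = f(t_n + h/2, u_n + (h/2)·k2); k4 = f(t_n + h, u_n + h·k3); u_{n+1} = u_n + (h/6)·(k1 + 2k2 + 2k3 + k4).
t=0.000000, u=-2.290000:
  k1 = f(0.000000, -2.290000) = 3.200000
  k2 = f(0.265000, -1.442000) = 2.320234
  k3 = f(0.265000, -1.675138) = 2.553372
  k4 = f(0.530000, -0.936713) = 1.721867
  u ← -2.290000 + (0.53/6)·(k1 + 2k2 + 2k3 + k4) = -0.994231
u(0.53) ≈ -0.9942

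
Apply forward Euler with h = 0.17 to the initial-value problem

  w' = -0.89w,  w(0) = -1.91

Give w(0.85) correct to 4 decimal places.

Euler: w_{n+1} = w_n + h·f(s_n, w_n).
s=0.000000, w=-1.910000: f=1.699900 → w ← -1.910000 + 0.17·1.699900 = -1.621017
s=0.170000, w=-1.621017: f=1.442705 → w ← -1.621017 + 0.17·1.442705 = -1.375757
s=0.340000, w=-1.375757: f=1.224424 → w ← -1.375757 + 0.17·1.224424 = -1.167605
s=0.510000, w=-1.167605: f=1.039169 → w ← -1.167605 + 0.17·1.039169 = -0.990946
s=0.680000, w=-0.990946: f=0.881942 → w ← -0.990946 + 0.17·0.881942 = -0.841016
w(0.85) ≈ -0.8410

-0.8410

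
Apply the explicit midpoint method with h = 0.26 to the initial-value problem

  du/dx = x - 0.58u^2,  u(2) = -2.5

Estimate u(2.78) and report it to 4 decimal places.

-7.7478

Midpoint: k1 = f(x_n, u_n); k2 = f(x_n + h/2, u_n + (h/2)·k1); u_{n+1} = u_n + h·k2.
x=2.000000, u=-2.500000:
  k1 = f(2.000000, -2.500000) = -1.625000
  k2 = f(2.130000, -2.711250) = -2.133508
  u ← -2.500000 + 0.26·(-2.133508) = -3.054712
x=2.260000, u=-3.054712:
  k1 = f(2.260000, -3.054712) = -3.152135
  k2 = f(2.390000, -3.464490) = -4.571559
  u ← -3.054712 + 0.26·(-4.571559) = -4.243318
x=2.520000, u=-4.243318:
  k1 = f(2.520000, -4.243318) = -7.923332
  k2 = f(2.650000, -5.273351) = -13.478773
  u ← -4.243318 + 0.26·(-13.478773) = -7.747799
u(2.78) ≈ -7.7478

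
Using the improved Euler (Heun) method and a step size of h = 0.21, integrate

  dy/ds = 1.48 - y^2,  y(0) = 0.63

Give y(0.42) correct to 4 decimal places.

0.9587

Heun: k1 = f(s_n, y_n); k2 = f(s_n + h, y_n + h·k1); y_{n+1} = y_n + (h/2)·(k1 + k2).
s=0.000000, y=0.630000:
  k1 = f(0.000000, 0.630000) = 1.083100
  k2 = f(0.210000, 0.857451) = 0.744778
  y ← 0.630000 + (0.21/2)·(1.083100 + 0.744778) = 0.821927
s=0.210000, y=0.821927:
  k1 = f(0.210000, 0.821927) = 0.804436
  k2 = f(0.420000, 0.990859) = 0.498199
  y ← 0.821927 + (0.21/2)·(0.804436 + 0.498199) = 0.958704
y(0.42) ≈ 0.9587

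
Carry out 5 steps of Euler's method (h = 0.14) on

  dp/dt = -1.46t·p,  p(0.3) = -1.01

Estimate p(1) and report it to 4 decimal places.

-0.5346

Euler: p_{n+1} = p_n + h·f(t_n, p_n).
t=0.300000, p=-1.010000: f=0.442380 → p ← -1.010000 + 0.14·0.442380 = -0.948067
t=0.440000, p=-0.948067: f=0.609038 → p ← -0.948067 + 0.14·0.609038 = -0.862801
t=0.580000, p=-0.862801: f=0.730620 → p ← -0.862801 + 0.14·0.730620 = -0.760515
t=0.720000, p=-0.760515: f=0.799453 → p ← -0.760515 + 0.14·0.799453 = -0.648591
t=0.860000, p=-0.648591: f=0.814371 → p ← -0.648591 + 0.14·0.814371 = -0.534579
p(1) ≈ -0.5346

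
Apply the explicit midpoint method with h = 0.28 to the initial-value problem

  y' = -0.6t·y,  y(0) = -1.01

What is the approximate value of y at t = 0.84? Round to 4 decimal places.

-0.8154

Midpoint: k1 = f(t_n, y_n); k2 = f(t_n + h/2, y_n + (h/2)·k1); y_{n+1} = y_n + h·k2.
t=0.000000, y=-1.010000:
  k1 = f(0.000000, -1.010000) = 0.000000
  k2 = f(0.140000, -1.010000) = 0.084840
  y ← -1.010000 + 0.28·0.084840 = -0.986245
t=0.280000, y=-0.986245:
  k1 = f(0.280000, -0.986245) = 0.165689
  k2 = f(0.420000, -0.963048) = 0.242688
  y ← -0.986245 + 0.28·0.242688 = -0.918292
t=0.560000, y=-0.918292:
  k1 = f(0.560000, -0.918292) = 0.308546
  k2 = f(0.700000, -0.875096) = 0.367540
  y ← -0.918292 + 0.28·0.367540 = -0.815381
y(0.84) ≈ -0.8154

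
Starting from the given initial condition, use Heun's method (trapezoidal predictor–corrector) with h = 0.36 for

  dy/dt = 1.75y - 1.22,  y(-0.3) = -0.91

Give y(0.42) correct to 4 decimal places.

Heun: k1 = f(t_n, y_n); k2 = f(t_n + h, y_n + h·k1); y_{n+1} = y_n + (h/2)·(k1 + k2).
t=-0.300000, y=-0.910000:
  k1 = f(-0.300000, -0.910000) = -2.812500
  k2 = f(0.060000, -1.922500) = -4.584375
  y ← -0.910000 + (0.36/2)·(-2.812500 + (-4.584375)) = -2.241437
t=0.060000, y=-2.241437:
  k1 = f(0.060000, -2.241437) = -5.142516
  k2 = f(0.420000, -4.092743) = -8.382300
  y ← -2.241437 + (0.36/2)·(-5.142516 + (-8.382300)) = -4.675904
y(0.42) ≈ -4.6759

-4.6759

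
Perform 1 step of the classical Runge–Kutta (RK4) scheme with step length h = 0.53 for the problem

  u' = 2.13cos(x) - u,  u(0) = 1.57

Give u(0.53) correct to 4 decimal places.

1.7542

RK4: k1 = f(x_n, u_n); k2 = f(x_n + h/2, u_n + (h/2)·k1); k3 = f(x_n + h/2, u_n + (h/2)·k2); k4 = f(x_n + h, u_n + h·k3); u_{n+1} = u_n + (h/6)·(k1 + 2k2 + 2k3 + k4).
x=0.000000, u=1.570000:
  k1 = f(0.000000, 1.570000) = 0.560000
  k2 = f(0.265000, 1.718400) = 0.337247
  k3 = f(0.265000, 1.659370) = 0.396277
  k4 = f(0.530000, 1.780027) = 0.057752
  u ← 1.570000 + (0.53/6)·(k1 + 2k2 + 2k3 + k4) = 1.754157
u(0.53) ≈ 1.7542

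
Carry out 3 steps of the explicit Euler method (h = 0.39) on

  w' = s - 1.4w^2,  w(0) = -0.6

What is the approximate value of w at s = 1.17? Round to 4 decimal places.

Euler: w_{n+1} = w_n + h·f(s_n, w_n).
s=0.000000, w=-0.600000: f=-0.504000 → w ← -0.600000 + 0.39·(-0.504000) = -0.796560
s=0.390000, w=-0.796560: f=-0.498311 → w ← -0.796560 + 0.39·(-0.498311) = -0.990901
s=0.780000, w=-0.990901: f=-0.594639 → w ← -0.990901 + 0.39·(-0.594639) = -1.222811
w(1.17) ≈ -1.2228

-1.2228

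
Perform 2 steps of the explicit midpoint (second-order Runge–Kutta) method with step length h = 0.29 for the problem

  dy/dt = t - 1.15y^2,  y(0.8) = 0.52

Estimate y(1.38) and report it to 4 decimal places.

0.8436

Midpoint: k1 = f(t_n, y_n); k2 = f(t_n + h/2, y_n + (h/2)·k1); y_{n+1} = y_n + h·k2.
t=0.800000, y=0.520000:
  k1 = f(0.800000, 0.520000) = 0.489040
  k2 = f(0.945000, 0.590911) = 0.543448
  y ← 0.520000 + 0.29·0.543448 = 0.677600
t=1.090000, y=0.677600:
  k1 = f(1.090000, 0.677600) = 0.561987
  k2 = f(1.235000, 0.759088) = 0.572353
  y ← 0.677600 + 0.29·0.572353 = 0.843582
y(1.38) ≈ 0.8436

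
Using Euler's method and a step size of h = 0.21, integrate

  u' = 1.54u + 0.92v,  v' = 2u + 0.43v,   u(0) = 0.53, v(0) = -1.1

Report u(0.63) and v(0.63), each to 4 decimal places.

Euler on (u,v): u_{n+1} = u_n + h·u', v_{n+1} = v_n + h·v'.
0.000000: (0.530000, -1.100000); f=(-0.195800, 0.587000) → (0.488882, -0.976730)
0.210000: (0.488882, -0.976730); f=(-0.145713, 0.557770) → (0.458282, -0.859598)
0.420000: (0.458282, -0.859598); f=(-0.085076, 0.546937) → (0.440416, -0.744741)
(u(0.63), v(0.63)) ≈ (0.4404, -0.7447)

0.4404, -0.7447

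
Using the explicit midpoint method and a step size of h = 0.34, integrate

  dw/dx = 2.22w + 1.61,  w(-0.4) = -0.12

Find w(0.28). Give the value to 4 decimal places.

1.7926

Midpoint: k1 = f(x_n, w_n); k2 = f(x_n + h/2, w_n + (h/2)·k1); w_{n+1} = w_n + h·k2.
x=-0.400000, w=-0.120000:
  k1 = f(-0.400000, -0.120000) = 1.343600
  k2 = f(-0.230000, 0.108412) = 1.850675
  w ← -0.120000 + 0.34·1.850675 = 0.509229
x=-0.060000, w=0.509229:
  k1 = f(-0.060000, 0.509229) = 2.740489
  k2 = f(0.110000, 0.975113) = 3.774750
  w ← 0.509229 + 0.34·3.774750 = 1.792644
w(0.28) ≈ 1.7926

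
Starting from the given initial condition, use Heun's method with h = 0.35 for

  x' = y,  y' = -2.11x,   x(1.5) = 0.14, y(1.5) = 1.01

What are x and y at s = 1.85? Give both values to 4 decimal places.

Heun on (x,y): k1 = f(s_n, state_n); k2 = f(s_n + h, state_n + h·k1); state_{n+1} = state_n + (h/2)·(k1 + k2).
1.500000: (0.140000, 1.010000)
  k1 = (1.010000, -0.295400)
  predictor → (0.493500, 0.906610)
  k2 = (0.906610, -1.041285)
  → (0.475407, 0.776080)
(x(1.85), y(1.85)) ≈ (0.4754, 0.7761)

0.4754, 0.7761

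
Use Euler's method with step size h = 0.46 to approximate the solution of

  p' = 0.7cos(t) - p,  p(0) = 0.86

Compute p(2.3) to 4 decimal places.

0.1165

Euler: p_{n+1} = p_n + h·f(t_n, p_n).
t=0.000000, p=0.860000: f=-0.160000 → p ← 0.860000 + 0.46·(-0.160000) = 0.786400
t=0.460000, p=0.786400: f=-0.159163 → p ← 0.786400 + 0.46·(-0.159163) = 0.713185
t=0.920000, p=0.713185: f=-0.289111 → p ← 0.713185 + 0.46·(-0.289111) = 0.580194
t=1.380000, p=0.580194: f=-0.447445 → p ← 0.580194 + 0.46·(-0.447445) = 0.374369
t=1.840000, p=0.374369: f=-0.560544 → p ← 0.374369 + 0.46·(-0.560544) = 0.116519
p(2.3) ≈ 0.1165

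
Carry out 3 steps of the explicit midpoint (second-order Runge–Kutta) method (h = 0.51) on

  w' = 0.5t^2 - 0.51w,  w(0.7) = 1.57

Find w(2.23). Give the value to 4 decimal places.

Midpoint: k1 = f(t_n, w_n); k2 = f(t_n + h/2, w_n + (h/2)·k1); w_{n+1} = w_n + h·k2.
t=0.700000, w=1.570000:
  k1 = f(0.700000, 1.570000) = -0.555700
  k2 = f(0.955000, 1.428297) = -0.272419
  w ← 1.570000 + 0.51·(-0.272419) = 1.431066
t=1.210000, w=1.431066:
  k1 = f(1.210000, 1.431066) = 0.002206
  k2 = f(1.465000, 1.431629) = 0.342982
  w ← 1.431066 + 0.51·0.342982 = 1.605987
t=1.720000, w=1.605987:
  k1 = f(1.720000, 1.605987) = 0.660147
  k2 = f(1.975000, 1.774324) = 1.045407
  w ← 1.605987 + 0.51·1.045407 = 2.139145
w(2.23) ≈ 2.1391

2.1391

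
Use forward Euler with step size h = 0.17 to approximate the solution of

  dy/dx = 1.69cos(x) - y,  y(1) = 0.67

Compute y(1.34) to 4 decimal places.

0.7025

Euler: y_{n+1} = y_n + h·f(x_n, y_n).
x=1.000000, y=0.670000: f=0.243111 → y ← 0.670000 + 0.17·0.243111 = 0.711329
x=1.170000, y=0.711329: f=-0.051973 → y ← 0.711329 + 0.17·(-0.051973) = 0.702494
y(1.34) ≈ 0.7025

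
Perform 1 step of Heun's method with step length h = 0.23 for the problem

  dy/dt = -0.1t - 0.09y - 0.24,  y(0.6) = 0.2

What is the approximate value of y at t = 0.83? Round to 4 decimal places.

Heun: k1 = f(t_n, y_n); k2 = f(t_n + h, y_n + h·k1); y_{n+1} = y_n + (h/2)·(k1 + k2).
t=0.600000, y=0.200000:
  k1 = f(0.600000, 0.200000) = -0.318000
  k2 = f(0.830000, 0.126860) = -0.334417
  y ← 0.200000 + (0.23/2)·(-0.318000 + (-0.334417)) = 0.124972
y(0.83) ≈ 0.1250

0.1250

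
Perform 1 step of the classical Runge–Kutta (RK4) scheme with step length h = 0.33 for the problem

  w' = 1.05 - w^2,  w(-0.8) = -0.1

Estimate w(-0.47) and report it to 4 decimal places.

RK4: k1 = f(t_n, w_n); k2 = f(t_n + h/2, w_n + (h/2)·k1); k3 = f(t_n + h/2, w_n + (h/2)·k2); k4 = f(t_n + h, w_n + h·k3); w_{n+1} = w_n + (h/6)·(k1 + 2k2 + 2k3 + k4).
t=-0.800000, w=-0.100000:
  k1 = f(-0.800000, -0.100000) = 1.040000
  k2 = f(-0.635000, 0.071600) = 1.044873
  k3 = f(-0.635000, 0.072404) = 1.044758
  k4 = f(-0.470000, 0.244770) = 0.990088
  w ← -0.100000 + (0.33/6)·(k1 + 2k2 + 2k3 + k4) = 0.241514
w(-0.47) ≈ 0.2415

0.2415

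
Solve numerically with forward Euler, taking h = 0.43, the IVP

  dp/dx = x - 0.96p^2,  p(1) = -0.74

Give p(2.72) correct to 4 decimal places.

1.5060

Euler: p_{n+1} = p_n + h·f(x_n, p_n).
x=1.000000, p=-0.740000: f=0.474304 → p ← -0.740000 + 0.43·0.474304 = -0.536049
x=1.430000, p=-0.536049: f=1.154145 → p ← -0.536049 + 0.43·1.154145 = -0.039767
x=1.860000, p=-0.039767: f=1.858482 → p ← -0.039767 + 0.43·1.858482 = 0.759380
x=2.290000, p=0.759380: f=1.736408 → p ← 0.759380 + 0.43·1.736408 = 1.506036
p(2.72) ≈ 1.5060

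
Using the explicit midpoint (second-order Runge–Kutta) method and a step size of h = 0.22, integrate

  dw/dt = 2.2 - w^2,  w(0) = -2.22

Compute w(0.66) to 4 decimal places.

-27.6108

Midpoint: k1 = f(t_n, w_n); k2 = f(t_n + h/2, w_n + (h/2)·k1); w_{n+1} = w_n + h·k2.
t=0.000000, w=-2.220000:
  k1 = f(0.000000, -2.220000) = -2.728400
  k2 = f(0.110000, -2.520124) = -4.151025
  w ← -2.220000 + 0.22·(-4.151025) = -3.133225
t=0.220000, w=-3.133225:
  k1 = f(0.220000, -3.133225) = -7.617102
  k2 = f(0.330000, -3.971107) = -13.569689
  w ← -3.133225 + 0.22·(-13.569689) = -6.118557
t=0.440000, w=-6.118557:
  k1 = f(0.440000, -6.118557) = -35.236739
  k2 = f(0.550000, -9.994598) = -97.691995
  w ← -6.118557 + 0.22·(-97.691995) = -27.610796
w(0.66) ≈ -27.6108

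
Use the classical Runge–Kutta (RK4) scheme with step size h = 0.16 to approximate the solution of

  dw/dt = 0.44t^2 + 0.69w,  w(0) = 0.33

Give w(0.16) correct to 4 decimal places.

0.3691

RK4: k1 = f(t_n, w_n); k2 = f(t_n + h/2, w_n + (h/2)·k1); k3 = f(t_n + h/2, w_n + (h/2)·k2); k4 = f(t_n + h, w_n + h·k3); w_{n+1} = w_n + (h/6)·(k1 + 2k2 + 2k3 + k4).
t=0.000000, w=0.330000:
  k1 = f(0.000000, 0.330000) = 0.227700
  k2 = f(0.080000, 0.348216) = 0.243085
  k3 = f(0.080000, 0.349447) = 0.243934
  k4 = f(0.160000, 0.369029) = 0.265894
  w ← 0.330000 + (0.16/6)·(k1 + 2k2 + 2k3 + k4) = 0.369137
w(0.16) ≈ 0.3691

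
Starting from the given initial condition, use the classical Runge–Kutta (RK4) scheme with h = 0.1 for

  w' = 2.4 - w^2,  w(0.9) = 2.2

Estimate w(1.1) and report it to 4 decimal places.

1.8685

RK4: k1 = f(t_n, w_n); k2 = f(t_n + h/2, w_n + (h/2)·k1); k3 = f(t_n + h/2, w_n + (h/2)·k2); k4 = f(t_n + h, w_n + h·k3); w_{n+1} = w_n + (h/6)·(k1 + 2k2 + 2k3 + k4).
t=0.900000, w=2.200000:
  k1 = f(0.900000, 2.200000) = -2.440000
  k2 = f(0.950000, 2.078000) = -1.918084
  k3 = f(0.950000, 2.104096) = -2.027219
  k4 = f(1.000000, 1.997278) = -1.589120
  w ← 2.200000 + (0.1/6)·(k1 + 2k2 + 2k3 + k4) = 2.001338
t=1.000000, w=2.001338:
  k1 = f(1.000000, 2.001338) = -1.605353
  k2 = f(1.050000, 1.921070) = -1.290511
  k3 = f(1.050000, 1.936812) = -1.351242
  k4 = f(1.100000, 1.866214) = -1.082754
  w ← 2.001338 + (0.1/6)·(k1 + 2k2 + 2k3 + k4) = 1.868478
w(1.1) ≈ 1.8685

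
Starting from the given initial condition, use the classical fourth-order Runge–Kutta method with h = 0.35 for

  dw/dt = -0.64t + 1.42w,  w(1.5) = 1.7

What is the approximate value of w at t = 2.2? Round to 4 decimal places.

RK4: k1 = f(t_n, w_n); k2 = f(t_n + h/2, w_n + (h/2)·k1); k3 = f(t_n + h/2, w_n + (h/2)·k2); k4 = f(t_n + h, w_n + h·k3); w_{n+1} = w_n + (h/6)·(k1 + 2k2 + 2k3 + k4).
t=1.500000, w=1.700000:
  k1 = f(1.500000, 1.700000) = 1.454000
  k2 = f(1.675000, 1.954450) = 1.703319
  k3 = f(1.675000, 1.998081) = 1.765275
  k4 = f(1.850000, 2.317846) = 2.107342
  w ← 1.700000 + (0.35/6)·(k1 + 2k2 + 2k3 + k4) = 2.312414
t=1.850000, w=2.312414:
  k1 = f(1.850000, 2.312414) = 2.099628
  k2 = f(2.025000, 2.679849) = 2.509386
  k3 = f(2.025000, 2.751557) = 2.611211
  k4 = f(2.200000, 3.226338) = 3.173400
  w ← 2.312414 + (0.35/6)·(k1 + 2k2 + 2k3 + k4) = 3.217410
w(2.2) ≈ 3.2174

3.2174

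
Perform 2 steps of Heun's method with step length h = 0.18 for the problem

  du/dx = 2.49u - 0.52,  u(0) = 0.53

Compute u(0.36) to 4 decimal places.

Heun: k1 = f(x_n, u_n); k2 = f(x_n + h, u_n + h·k1); u_{n+1} = u_n + (h/2)·(k1 + k2).
x=0.000000, u=0.530000:
  k1 = f(0.000000, 0.530000) = 0.799700
  k2 = f(0.180000, 0.673946) = 1.158126
  u ← 0.530000 + (0.18/2)·(0.799700 + 1.158126) = 0.706204
x=0.180000, u=0.706204:
  k1 = f(0.180000, 0.706204) = 1.238449
  k2 = f(0.360000, 0.929125) = 1.793521
  u ← 0.706204 + (0.18/2)·(1.238449 + 1.793521) = 0.979082
u(0.36) ≈ 0.9791

0.9791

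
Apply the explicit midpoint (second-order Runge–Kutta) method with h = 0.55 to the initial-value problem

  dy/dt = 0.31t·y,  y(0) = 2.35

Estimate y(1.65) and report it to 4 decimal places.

Midpoint: k1 = f(t_n, y_n); k2 = f(t_n + h/2, y_n + (h/2)·k1); y_{n+1} = y_n + h·k2.
t=0.000000, y=2.350000:
  k1 = f(0.000000, 2.350000) = 0.000000
  k2 = f(0.275000, 2.350000) = 0.200338
  y ← 2.350000 + 0.55·0.200338 = 2.460186
t=0.550000, y=2.460186:
  k1 = f(0.550000, 2.460186) = 0.419462
  k2 = f(0.825000, 2.575538) = 0.658694
  y ← 2.460186 + 0.55·0.658694 = 2.822467
t=1.100000, y=2.822467:
  k1 = f(1.100000, 2.822467) = 0.962461
  k2 = f(1.375000, 3.087144) = 1.315895
  y ← 2.822467 + 0.55·1.315895 = 3.546210
y(1.65) ≈ 3.5462

3.5462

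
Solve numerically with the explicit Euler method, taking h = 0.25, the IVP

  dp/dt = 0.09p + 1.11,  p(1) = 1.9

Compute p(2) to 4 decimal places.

3.2249

Euler: p_{n+1} = p_n + h·f(t_n, p_n).
t=1.000000, p=1.900000: f=1.281000 → p ← 1.900000 + 0.25·1.281000 = 2.220250
t=1.250000, p=2.220250: f=1.309823 → p ← 2.220250 + 0.25·1.309823 = 2.547706
t=1.500000, p=2.547706: f=1.339294 → p ← 2.547706 + 0.25·1.339294 = 2.882529
t=1.750000, p=2.882529: f=1.369428 → p ← 2.882529 + 0.25·1.369428 = 3.224886
p(2) ≈ 3.2249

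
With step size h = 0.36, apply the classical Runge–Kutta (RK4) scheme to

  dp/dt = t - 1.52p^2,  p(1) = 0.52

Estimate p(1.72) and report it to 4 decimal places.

RK4: k1 = f(t_n, p_n); k2 = f(t_n + h/2, p_n + (h/2)·k1); k3 = f(t_n + h/2, p_n + (h/2)·k2); k4 = f(t_n + h, p_n + h·k3); p_{n+1} = p_n + (h/6)·(k1 + 2k2 + 2k3 + k4).
t=1.000000, p=0.520000:
  k1 = f(1.000000, 0.520000) = 0.588992
  k2 = f(1.180000, 0.626019) = 0.584313
  k3 = f(1.180000, 0.625176) = 0.585915
  k4 = f(1.360000, 0.730929) = 0.547928
  p ← 0.520000 + (0.36/6)·(k1 + 2k2 + 2k3 + k4) = 0.728643
t=1.360000, p=0.728643:
  k1 = f(1.360000, 0.728643) = 0.553002
  k2 = f(1.540000, 0.828183) = 0.497452
  k3 = f(1.540000, 0.818184) = 0.522474
  k4 = f(1.720000, 0.916733) = 0.442592
  p ← 0.728643 + (0.36/6)·(k1 + 2k2 + 2k3 + k4) = 0.910769
p(1.72) ≈ 0.9108

0.9108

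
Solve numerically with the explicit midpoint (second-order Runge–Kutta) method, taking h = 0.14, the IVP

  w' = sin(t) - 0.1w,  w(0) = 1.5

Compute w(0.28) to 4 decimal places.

1.4973

Midpoint: k1 = f(t_n, w_n); k2 = f(t_n + h/2, w_n + (h/2)·k1); w_{n+1} = w_n + h·k2.
t=0.000000, w=1.500000:
  k1 = f(0.000000, 1.500000) = -0.150000
  k2 = f(0.070000, 1.489500) = -0.079007
  w ← 1.500000 + 0.14·(-0.079007) = 1.488939
t=0.140000, w=1.488939:
  k1 = f(0.140000, 1.488939) = -0.009351
  k2 = f(0.210000, 1.488284) = 0.059631
  w ← 1.488939 + 0.14·0.059631 = 1.497287
w(0.28) ≈ 1.4973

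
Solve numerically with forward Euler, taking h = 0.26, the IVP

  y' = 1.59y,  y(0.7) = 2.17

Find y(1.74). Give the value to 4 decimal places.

Euler: y_{n+1} = y_n + h·f(x_n, y_n).
x=0.700000, y=2.170000: f=3.450300 → y ← 2.170000 + 0.26·3.450300 = 3.067078
x=0.960000, y=3.067078: f=4.876654 → y ← 3.067078 + 0.26·4.876654 = 4.335008
x=1.220000, y=4.335008: f=6.892663 → y ← 4.335008 + 0.26·6.892663 = 6.127100
x=1.480000, y=6.127100: f=9.742090 → y ← 6.127100 + 0.26·9.742090 = 8.660044
y(1.74) ≈ 8.6600

8.6600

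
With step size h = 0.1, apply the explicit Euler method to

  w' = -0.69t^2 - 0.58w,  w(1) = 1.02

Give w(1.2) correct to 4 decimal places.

0.7566

Euler: w_{n+1} = w_n + h·f(t_n, w_n).
t=1.000000, w=1.020000: f=-1.281600 → w ← 1.020000 + 0.1·(-1.281600) = 0.891840
t=1.100000, w=0.891840: f=-1.352167 → w ← 0.891840 + 0.1·(-1.352167) = 0.756623
w(1.2) ≈ 0.7566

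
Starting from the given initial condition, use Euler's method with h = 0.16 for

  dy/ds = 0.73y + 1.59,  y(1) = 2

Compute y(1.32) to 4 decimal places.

3.0330

Euler: y_{n+1} = y_n + h·f(s_n, y_n).
s=1.000000, y=2.000000: f=3.050000 → y ← 2.000000 + 0.16·3.050000 = 2.488000
s=1.160000, y=2.488000: f=3.406240 → y ← 2.488000 + 0.16·3.406240 = 3.032998
y(1.32) ≈ 3.0330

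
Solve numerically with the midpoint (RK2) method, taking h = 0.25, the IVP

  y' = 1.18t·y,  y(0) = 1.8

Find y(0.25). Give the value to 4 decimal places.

Midpoint: k1 = f(t_n, y_n); k2 = f(t_n + h/2, y_n + (h/2)·k1); y_{n+1} = y_n + h·k2.
t=0.000000, y=1.800000:
  k1 = f(0.000000, 1.800000) = 0.000000
  k2 = f(0.125000, 1.800000) = 0.265500
  y ← 1.800000 + 0.25·0.265500 = 1.866375
y(0.25) ≈ 1.8664

1.8664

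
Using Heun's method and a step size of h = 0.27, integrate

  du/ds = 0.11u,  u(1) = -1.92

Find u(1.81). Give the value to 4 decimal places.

-2.0989

Heun: k1 = f(s_n, u_n); k2 = f(s_n + h, u_n + h·k1); u_{n+1} = u_n + (h/2)·(k1 + k2).
s=1.000000, u=-1.920000:
  k1 = f(1.000000, -1.920000) = -0.211200
  k2 = f(1.270000, -1.977024) = -0.217473
  u ← -1.920000 + (0.27/2)·(-0.211200 + (-0.217473)) = -1.977871
s=1.270000, u=-1.977871:
  k1 = f(1.270000, -1.977871) = -0.217566
  k2 = f(1.540000, -2.036614) = -0.224027
  u ← -1.977871 + (0.27/2)·(-0.217566 + (-0.224027)) = -2.037486
s=1.540000, u=-2.037486:
  k1 = f(1.540000, -2.037486) = -0.224123
  k2 = f(1.810000, -2.097999) = -0.230780
  u ← -2.037486 + (0.27/2)·(-0.224123 + (-0.230780)) = -2.098898
u(1.81) ≈ -2.0989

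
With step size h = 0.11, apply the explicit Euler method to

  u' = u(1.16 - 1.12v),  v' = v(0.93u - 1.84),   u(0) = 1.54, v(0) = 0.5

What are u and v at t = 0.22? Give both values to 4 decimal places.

Euler on (u,v): u_{n+1} = u_n + h·u', v_{n+1} = v_n + h·v'.
0.000000: (1.540000, 0.500000); f=(0.924000, -0.203900) → (1.641640, 0.477571)
0.110000: (1.641640, 0.477571); f=(1.026223, -0.149611) → (1.754525, 0.461114)
(u(0.22), v(0.22)) ≈ (1.7545, 0.4611)

1.7545, 0.4611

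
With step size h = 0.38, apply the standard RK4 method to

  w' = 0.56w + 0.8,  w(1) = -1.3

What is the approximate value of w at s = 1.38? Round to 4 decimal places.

RK4: k1 = f(s_n, w_n); k2 = f(s_n + h/2, w_n + (h/2)·k1); k3 = f(s_n + h/2, w_n + (h/2)·k2); k4 = f(s_n + h, w_n + h·k3); w_{n+1} = w_n + (h/6)·(k1 + 2k2 + 2k3 + k4).
s=1.000000, w=-1.300000:
  k1 = f(1.000000, -1.300000) = 0.072000
  k2 = f(1.190000, -1.286320) = 0.079661
  k3 = f(1.190000, -1.284864) = 0.080476
  k4 = f(1.380000, -1.269419) = 0.089125
  w ← -1.300000 + (0.38/6)·(k1 + 2k2 + 2k3 + k4) = -1.269511
w(1.38) ≈ -1.2695

-1.2695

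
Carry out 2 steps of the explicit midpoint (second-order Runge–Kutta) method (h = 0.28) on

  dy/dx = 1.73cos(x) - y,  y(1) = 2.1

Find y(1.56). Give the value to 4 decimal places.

Midpoint: k1 = f(x_n, y_n); k2 = f(x_n + h/2, y_n + (h/2)·k1); y_{n+1} = y_n + h·k2.
x=1.000000, y=2.100000:
  k1 = f(1.000000, 2.100000) = -1.165277
  k2 = f(1.140000, 1.936861) = -1.214423
  y ← 2.100000 + 0.28·(-1.214423) = 1.759962
x=1.280000, y=1.759962:
  k1 = f(1.280000, 1.759962) = -1.263944
  k2 = f(1.420000, 1.583009) = -1.323119
  y ← 1.759962 + 0.28·(-1.323119) = 1.389488
y(1.56) ≈ 1.3895

1.3895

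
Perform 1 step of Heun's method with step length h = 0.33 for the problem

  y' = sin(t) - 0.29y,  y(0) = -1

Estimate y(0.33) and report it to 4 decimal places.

-0.8554

Heun: k1 = f(t_n, y_n); k2 = f(t_n + h, y_n + h·k1); y_{n+1} = y_n + (h/2)·(k1 + k2).
t=0.000000, y=-1.000000:
  k1 = f(0.000000, -1.000000) = 0.290000
  k2 = f(0.330000, -0.904300) = 0.586290
  y ← -1.000000 + (0.33/2)·(0.290000 + 0.586290) = -0.855412
y(0.33) ≈ -0.8554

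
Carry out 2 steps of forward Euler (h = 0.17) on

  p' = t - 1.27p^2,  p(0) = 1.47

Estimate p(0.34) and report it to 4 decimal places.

0.8150

Euler: p_{n+1} = p_n + h·f(t_n, p_n).
t=0.000000, p=1.470000: f=-2.744343 → p ← 1.470000 + 0.17·(-2.744343) = 1.003462
t=0.170000, p=1.003462: f=-1.108808 → p ← 1.003462 + 0.17·(-1.108808) = 0.814964
p(0.34) ≈ 0.8150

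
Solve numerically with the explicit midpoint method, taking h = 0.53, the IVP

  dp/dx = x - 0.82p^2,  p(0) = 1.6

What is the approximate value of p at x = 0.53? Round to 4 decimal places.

1.2670

Midpoint: k1 = f(x_n, p_n); k2 = f(x_n + h/2, p_n + (h/2)·k1); p_{n+1} = p_n + h·k2.
x=0.000000, p=1.600000:
  k1 = f(0.000000, 1.600000) = -2.099200
  k2 = f(0.265000, 1.043712) = -0.628254
  p ← 1.600000 + 0.53·(-0.628254) = 1.267025
p(0.53) ≈ 1.2670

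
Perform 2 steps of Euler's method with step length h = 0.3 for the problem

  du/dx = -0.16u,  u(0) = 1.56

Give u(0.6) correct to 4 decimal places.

Euler: u_{n+1} = u_n + h·f(x_n, u_n).
x=0.000000, u=1.560000: f=-0.249600 → u ← 1.560000 + 0.3·(-0.249600) = 1.485120
x=0.300000, u=1.485120: f=-0.237619 → u ← 1.485120 + 0.3·(-0.237619) = 1.413834
u(0.6) ≈ 1.4138

1.4138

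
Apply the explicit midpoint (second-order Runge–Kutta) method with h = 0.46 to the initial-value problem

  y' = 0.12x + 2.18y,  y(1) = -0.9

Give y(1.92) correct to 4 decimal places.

-5.2771

Midpoint: k1 = f(x_n, y_n); k2 = f(x_n + h/2, y_n + (h/2)·k1); y_{n+1} = y_n + h·k2.
x=1.000000, y=-0.900000:
  k1 = f(1.000000, -0.900000) = -1.842000
  k2 = f(1.230000, -1.323660) = -2.737979
  y ← -0.900000 + 0.46·(-2.737979) = -2.159470
x=1.460000, y=-2.159470:
  k1 = f(1.460000, -2.159470) = -4.532445
  k2 = f(1.690000, -3.201933) = -6.777413
  y ← -2.159470 + 0.46·(-6.777413) = -5.277080
y(1.92) ≈ -5.2771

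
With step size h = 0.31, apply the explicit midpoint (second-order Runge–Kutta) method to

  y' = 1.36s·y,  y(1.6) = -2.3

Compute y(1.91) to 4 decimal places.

Midpoint: k1 = f(s_n, y_n); k2 = f(s_n + h/2, y_n + (h/2)·k1); y_{n+1} = y_n + h·k2.
s=1.600000, y=-2.300000:
  k1 = f(1.600000, -2.300000) = -5.004800
  k2 = f(1.755000, -3.075744) = -7.341186
  y ← -2.300000 + 0.31·(-7.341186) = -4.575768
y(1.91) ≈ -4.5758

-4.5758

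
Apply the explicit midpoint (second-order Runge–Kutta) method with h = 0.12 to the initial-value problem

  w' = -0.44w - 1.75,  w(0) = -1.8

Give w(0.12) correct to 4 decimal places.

-1.9119

Midpoint: k1 = f(t_n, w_n); k2 = f(t_n + h/2, w_n + (h/2)·k1); w_{n+1} = w_n + h·k2.
t=0.000000, w=-1.800000:
  k1 = f(0.000000, -1.800000) = -0.958000
  k2 = f(0.060000, -1.857480) = -0.932709
  w ← -1.800000 + 0.12·(-0.932709) = -1.911925
w(0.12) ≈ -1.9119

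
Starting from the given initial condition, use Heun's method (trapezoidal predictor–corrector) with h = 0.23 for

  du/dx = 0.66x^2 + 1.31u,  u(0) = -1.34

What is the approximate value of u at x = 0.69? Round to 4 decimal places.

Heun: k1 = f(x_n, u_n); k2 = f(x_n + h, u_n + h·k1); u_{n+1} = u_n + (h/2)·(k1 + k2).
x=0.000000, u=-1.340000:
  k1 = f(0.000000, -1.340000) = -1.755400
  k2 = f(0.230000, -1.743742) = -2.249388
  u ← -1.340000 + (0.23/2)·(-1.755400 + (-2.249388)) = -1.800551
x=0.230000, u=-1.800551:
  k1 = f(0.230000, -1.800551) = -2.323807
  k2 = f(0.460000, -2.335026) = -2.919228
  u ← -1.800551 + (0.23/2)·(-2.323807 + (-2.919228)) = -2.403500
x=0.460000, u=-2.403500:
  k1 = f(0.460000, -2.403500) = -3.008929
  k2 = f(0.690000, -3.095553) = -3.740949
  u ← -2.403500 + (0.23/2)·(-3.008929 + (-3.740949)) = -3.179736
u(0.69) ≈ -3.1797

-3.1797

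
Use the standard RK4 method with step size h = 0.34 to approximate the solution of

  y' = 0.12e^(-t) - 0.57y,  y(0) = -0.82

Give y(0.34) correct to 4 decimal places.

-0.6443

RK4: k1 = f(t_n, y_n); k2 = f(t_n + h/2, y_n + (h/2)·k1); k3 = f(t_n + h/2, y_n + (h/2)·k2); k4 = f(t_n + h, y_n + h·k3); y_{n+1} = y_n + (h/6)·(k1 + 2k2 + 2k3 + k4).
t=0.000000, y=-0.820000:
  k1 = f(0.000000, -0.820000) = 0.587400
  k2 = f(0.170000, -0.720142) = 0.511721
  k3 = f(0.170000, -0.733007) = 0.519054
  k4 = f(0.340000, -0.643522) = 0.452220
  y ← -0.820000 + (0.34/6)·(k1 + 2k2 + 2k3 + k4) = -0.644267
y(0.34) ≈ -0.6443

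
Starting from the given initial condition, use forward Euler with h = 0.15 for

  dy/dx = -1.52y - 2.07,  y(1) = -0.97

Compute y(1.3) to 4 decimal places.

-1.1283

Euler: y_{n+1} = y_n + h·f(x_n, y_n).
x=1.000000, y=-0.970000: f=-0.595600 → y ← -0.970000 + 0.15·(-0.595600) = -1.059340
x=1.150000, y=-1.059340: f=-0.459803 → y ← -1.059340 + 0.15·(-0.459803) = -1.128310
y(1.3) ≈ -1.1283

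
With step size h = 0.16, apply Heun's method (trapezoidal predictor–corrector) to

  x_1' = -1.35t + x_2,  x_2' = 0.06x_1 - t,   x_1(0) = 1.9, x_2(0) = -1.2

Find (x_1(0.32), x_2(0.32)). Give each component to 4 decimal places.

Heun on (x_1,x_2): k1 = f(t_n, state_n); k2 = f(t_n + h, state_n + h·k1); state_{n+1} = state_n + (h/2)·(k1 + k2).
0.000000: (1.900000, -1.200000)
  k1 = (-1.200000, 0.114000)
  predictor → (1.708000, -1.181760)
  k2 = (-1.397760, -0.057520)
  → (1.692179, -1.195482)
0.160000: (1.692179, -1.195482)
  k1 = (-1.411482, -0.058469)
  predictor → (1.466342, -1.204837)
  k2 = (-1.636837, -0.232019)
  → (1.448314, -1.218721)
(x_1(0.32), x_2(0.32)) ≈ (1.4483, -1.2187)

1.4483, -1.2187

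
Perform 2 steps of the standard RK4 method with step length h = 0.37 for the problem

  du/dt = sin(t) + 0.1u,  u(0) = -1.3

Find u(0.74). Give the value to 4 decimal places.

RK4: k1 = f(t_n, u_n); k2 = f(t_n + h/2, u_n + (h/2)·k1); k3 = f(t_n + h/2, u_n + (h/2)·k2); k4 = f(t_n + h, u_n + h·k3); u_{n+1} = u_n + (h/6)·(k1 + 2k2 + 2k3 + k4).
t=0.000000, u=-1.300000:
  k1 = f(0.000000, -1.300000) = -0.130000
  k2 = f(0.185000, -1.324050) = 0.051542
  k3 = f(0.185000, -1.290465) = 0.054900
  k4 = f(0.370000, -1.279687) = 0.233647
  u ← -1.300000 + (0.37/6)·(k1 + 2k2 + 2k3 + k4) = -1.280481
t=0.370000, u=-1.280481:
  k1 = f(0.370000, -1.280481) = 0.233567
  k2 = f(0.555000, -1.237271) = 0.403216
  k3 = f(0.555000, -1.205886) = 0.406355
  k4 = f(0.740000, -1.130129) = 0.561275
  u ← -1.280481 + (0.37/6)·(k1 + 2k2 + 2k3 + k4) = -1.131618
u(0.74) ≈ -1.1316

-1.1316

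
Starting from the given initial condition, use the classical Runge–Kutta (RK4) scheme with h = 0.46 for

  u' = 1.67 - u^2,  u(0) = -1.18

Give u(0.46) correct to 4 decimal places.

-0.9585

RK4: k1 = f(s_n, u_n); k2 = f(s_n + h/2, u_n + (h/2)·k1); k3 = f(s_n + h/2, u_n + (h/2)·k2); k4 = f(s_n + h, u_n + h·k3); u_{n+1} = u_n + (h/6)·(k1 + 2k2 + 2k3 + k4).
s=0.000000, u=-1.180000:
  k1 = f(0.000000, -1.180000) = 0.277600
  k2 = f(0.230000, -1.116152) = 0.424205
  k3 = f(0.230000, -1.082433) = 0.498339
  k4 = f(0.460000, -0.950764) = 0.766048
  u ← -1.180000 + (0.46/6)·(k1 + 2k2 + 2k3 + k4) = -0.958530
u(0.46) ≈ -0.9585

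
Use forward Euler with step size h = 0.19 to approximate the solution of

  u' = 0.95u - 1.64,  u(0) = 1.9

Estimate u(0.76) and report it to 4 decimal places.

2.0636

Euler: u_{n+1} = u_n + h·f(t_n, u_n).
t=0.000000, u=1.900000: f=0.165000 → u ← 1.900000 + 0.19·0.165000 = 1.931350
t=0.190000, u=1.931350: f=0.194782 → u ← 1.931350 + 0.19·0.194782 = 1.968359
t=0.380000, u=1.968359: f=0.229941 → u ← 1.968359 + 0.19·0.229941 = 2.012047
t=0.570000, u=2.012047: f=0.271445 → u ← 2.012047 + 0.19·0.271445 = 2.063622
u(0.76) ≈ 2.0636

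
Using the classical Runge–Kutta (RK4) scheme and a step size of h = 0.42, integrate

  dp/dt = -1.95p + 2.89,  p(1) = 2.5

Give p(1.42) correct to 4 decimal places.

1.9336

RK4: k1 = f(t_n, p_n); k2 = f(t_n + h/2, p_n + (h/2)·k1); k3 = f(t_n + h/2, p_n + (h/2)·k2); k4 = f(t_n + h, p_n + h·k3); p_{n+1} = p_n + (h/6)·(k1 + 2k2 + 2k3 + k4).
t=1.000000, p=2.500000:
  k1 = f(1.000000, 2.500000) = -1.985000
  k2 = f(1.210000, 2.083150) = -1.172142
  k3 = f(1.210000, 2.253850) = -1.505008
  k4 = f(1.420000, 1.867897) = -0.752399
  p ← 2.500000 + (0.42/6)·(k1 + 2k2 + 2k3 + k4) = 1.933581
p(1.42) ≈ 1.9336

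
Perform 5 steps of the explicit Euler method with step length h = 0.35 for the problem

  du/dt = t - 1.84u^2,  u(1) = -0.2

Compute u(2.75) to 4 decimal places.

Euler: u_{n+1} = u_n + h·f(t_n, u_n).
t=1.000000, u=-0.200000: f=0.926400 → u ← -0.200000 + 0.35·0.926400 = 0.124240
t=1.350000, u=0.124240: f=1.321599 → u ← 0.124240 + 0.35·1.321599 = 0.586799
t=1.700000, u=0.586799: f=1.066426 → u ← 0.586799 + 0.35·1.066426 = 0.960049
t=2.050000, u=0.960049: f=0.354084 → u ← 0.960049 + 0.35·0.354084 = 1.083978
t=2.400000, u=1.083978: f=0.237984 → u ← 1.083978 + 0.35·0.237984 = 1.167273
u(2.75) ≈ 1.1673

1.1673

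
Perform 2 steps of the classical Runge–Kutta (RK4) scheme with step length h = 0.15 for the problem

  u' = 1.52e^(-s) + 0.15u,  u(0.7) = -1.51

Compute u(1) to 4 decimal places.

RK4: k1 = f(s_n, u_n); k2 = f(s_n + h/2, u_n + (h/2)·k1); k3 = f(s_n + h/2, u_n + (h/2)·k2); k4 = f(s_n + h, u_n + h·k3); u_{n+1} = u_n + (h/6)·(k1 + 2k2 + 2k3 + k4).
s=0.700000, u=-1.510000:
  k1 = f(0.700000, -1.510000) = 0.528310
  k2 = f(0.775000, -1.470377) = 0.479713
  k3 = f(0.775000, -1.474022) = 0.479167
  k4 = f(0.850000, -1.438125) = 0.433952
  u ← -1.510000 + (0.15/6)·(k1 + 2k2 + 2k3 + k4) = -1.437999
s=0.850000, u=-1.437999:
  k1 = f(0.850000, -1.437999) = 0.433971
  k2 = f(0.925000, -1.405452) = 0.391910
  k3 = f(0.925000, -1.408606) = 0.391437
  k4 = f(1.000000, -1.379284) = 0.352284
  u ← -1.437999 + (0.15/6)·(k1 + 2k2 + 2k3 + k4) = -1.379176
u(1) ≈ -1.3792

-1.3792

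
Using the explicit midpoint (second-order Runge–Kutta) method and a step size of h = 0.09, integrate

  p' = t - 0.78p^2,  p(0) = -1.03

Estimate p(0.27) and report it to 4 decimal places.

Midpoint: k1 = f(t_n, p_n); k2 = f(t_n + h/2, p_n + (h/2)·k1); p_{n+1} = p_n + h·k2.
t=0.000000, p=-1.030000:
  k1 = f(0.000000, -1.030000) = -0.827502
  k2 = f(0.045000, -1.067238) = -0.843417
  p ← -1.030000 + 0.09·(-0.843417) = -1.105908
t=0.090000, p=-1.105908:
  k1 = f(0.090000, -1.105908) = -0.863965
  k2 = f(0.135000, -1.144786) = -0.887217
  p ← -1.105908 + 0.09·(-0.887217) = -1.185757
t=0.180000, p=-1.185757:
  k1 = f(0.180000, -1.185757) = -0.916695
  k2 = f(0.225000, -1.227008) = -0.949329
  p ← -1.185757 + 0.09·(-0.949329) = -1.271197
p(0.27) ≈ -1.2712

-1.2712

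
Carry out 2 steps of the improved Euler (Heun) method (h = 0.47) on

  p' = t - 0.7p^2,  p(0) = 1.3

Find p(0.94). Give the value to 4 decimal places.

Heun: k1 = f(t_n, p_n); k2 = f(t_n + h, p_n + h·k1); p_{n+1} = p_n + (h/2)·(k1 + k2).
t=0.000000, p=1.300000:
  k1 = f(0.000000, 1.300000) = -1.183000
  k2 = f(0.470000, 0.743990) = 0.082535
  p ← 1.300000 + (0.47/2)·(-1.183000 + 0.082535) = 1.041391
t=0.470000, p=1.041391:
  k1 = f(0.470000, 1.041391) = -0.289146
  k2 = f(0.940000, 0.905492) = 0.366059
  p ← 1.041391 + (0.47/2)·(-0.289146 + 0.366059) = 1.059465
p(0.94) ≈ 1.0595

1.0595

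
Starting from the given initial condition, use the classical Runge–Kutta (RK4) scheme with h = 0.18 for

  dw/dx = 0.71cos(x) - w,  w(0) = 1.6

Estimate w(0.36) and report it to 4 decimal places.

RK4: k1 = f(x_n, w_n); k2 = f(x_n + h/2, w_n + (h/2)·k1); k3 = f(x_n + h/2, w_n + (h/2)·k2); k4 = f(x_n + h, w_n + h·k3); w_{n+1} = w_n + (h/6)·(k1 + 2k2 + 2k3 + k4).
x=0.000000, w=1.600000:
  k1 = f(0.000000, 1.600000) = -0.890000
  k2 = f(0.090000, 1.519900) = -0.812774
  k3 = f(0.090000, 1.526850) = -0.819724
  k4 = f(0.180000, 1.452450) = -0.753921
  w ← 1.600000 + (0.18/6)·(k1 + 2k2 + 2k3 + k4) = 1.452733
x=0.180000, w=1.452733:
  k1 = f(0.180000, 1.452733) = -0.754204
  k2 = f(0.270000, 1.384854) = -0.700577
  k3 = f(0.270000, 1.389681) = -0.705403
  k4 = f(0.360000, 1.325760) = -0.661273
  w ← 1.452733 + (0.18/6)·(k1 + 2k2 + 2k3 + k4) = 1.325909
w(0.36) ≈ 1.3259

1.3259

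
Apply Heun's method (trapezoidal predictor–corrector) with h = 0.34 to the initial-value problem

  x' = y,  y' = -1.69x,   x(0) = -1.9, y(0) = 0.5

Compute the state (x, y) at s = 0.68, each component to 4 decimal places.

-0.8690, 2.2796

Heun on (x,y): k1 = f(s_n, state_n); k2 = f(s_n + h, state_n + h·k1); state_{n+1} = state_n + (h/2)·(k1 + k2).
0.000000: (-1.900000, 0.500000)
  k1 = (0.500000, 3.211000)
  predictor → (-1.730000, 1.591740)
  k2 = (1.591740, 2.923700)
  → (-1.544404, 1.542899)
0.340000: (-1.544404, 1.542899)
  k1 = (1.542899, 2.610043)
  predictor → (-1.019819, 2.430314)
  k2 = (2.430314, 1.723493)
  → (-0.868958, 2.279600)
(x(0.68), y(0.68)) ≈ (-0.8690, 2.2796)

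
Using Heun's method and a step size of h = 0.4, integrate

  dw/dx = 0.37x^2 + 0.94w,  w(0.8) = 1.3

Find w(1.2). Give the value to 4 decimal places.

Heun: k1 = f(x_n, w_n); k2 = f(x_n + h, w_n + h·k1); w_{n+1} = w_n + (h/2)·(k1 + k2).
x=0.800000, w=1.300000:
  k1 = f(0.800000, 1.300000) = 1.458800
  k2 = f(1.200000, 1.883520) = 2.303309
  w ← 1.300000 + (0.4/2)·(1.458800 + 2.303309) = 2.052422
w(1.2) ≈ 2.0524

2.0524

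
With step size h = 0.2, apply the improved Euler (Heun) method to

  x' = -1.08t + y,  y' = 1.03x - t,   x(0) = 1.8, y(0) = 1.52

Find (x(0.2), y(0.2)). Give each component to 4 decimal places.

Heun on (x,y): k1 = f(t_n, state_n); k2 = f(t_n + h, state_n + h·k1); state_{n+1} = state_n + (h/2)·(k1 + k2).
0.000000: (1.800000, 1.520000)
  k1 = (1.520000, 1.854000)
  predictor → (2.104000, 1.890800)
  k2 = (1.674800, 1.967120)
  → (2.119480, 1.902112)
(x(0.2), y(0.2)) ≈ (2.1195, 1.9021)

2.1195, 1.9021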